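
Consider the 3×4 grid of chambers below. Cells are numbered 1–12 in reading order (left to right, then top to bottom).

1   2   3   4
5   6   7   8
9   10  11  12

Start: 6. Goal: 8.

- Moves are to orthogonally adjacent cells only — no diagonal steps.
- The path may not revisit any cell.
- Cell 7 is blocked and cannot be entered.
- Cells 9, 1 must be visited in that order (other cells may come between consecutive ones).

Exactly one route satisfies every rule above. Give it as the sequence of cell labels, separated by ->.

6 -> 10 -> 9 -> 5 -> 1 -> 2 -> 3 -> 4 -> 8

The waypoints must appear in the order 9, 1, with no cell reused.
Route from 6: down 1 to 10, left 1 to 9, up 2 to 1, right 3 to 4, down 1 to 8 — 8 moves in all.
Check: order respected (9 at step 2, 1 at step 4).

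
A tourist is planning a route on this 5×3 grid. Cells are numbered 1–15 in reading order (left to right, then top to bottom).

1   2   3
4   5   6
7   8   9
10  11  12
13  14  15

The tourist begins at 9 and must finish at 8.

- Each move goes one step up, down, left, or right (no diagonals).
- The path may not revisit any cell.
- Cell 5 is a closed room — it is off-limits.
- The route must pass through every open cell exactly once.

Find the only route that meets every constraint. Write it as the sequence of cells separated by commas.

Need to visit all 14 open cells exactly once, starting at 9 and ending at 8.
Cell 13 has only two open neighbours (10 and 14), so the path must pass straight through it: one of those is the cell it's entered from and the other is where it exits.
Route from 9: up 2 to 3, left 2 to 1, down 4 to 13, right 2 to 15, up 1 to 12, left 1 to 11, up 1 to 8 — 13 moves in all.
Check: all 14 open cells covered.

9, 6, 3, 2, 1, 4, 7, 10, 13, 14, 15, 12, 11, 8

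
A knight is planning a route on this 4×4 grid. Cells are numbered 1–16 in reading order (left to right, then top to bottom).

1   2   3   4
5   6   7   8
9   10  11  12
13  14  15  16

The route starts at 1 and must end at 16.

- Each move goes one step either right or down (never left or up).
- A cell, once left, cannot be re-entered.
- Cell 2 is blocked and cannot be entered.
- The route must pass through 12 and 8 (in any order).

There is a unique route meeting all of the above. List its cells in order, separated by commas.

Moves only go right or down, so the column and row indices never decrease.
Route from 1: down 1 to 5, right 3 to 8, down 2 to 16 — 6 moves in all.
Check: all required cells visited.

1, 5, 6, 7, 8, 12, 16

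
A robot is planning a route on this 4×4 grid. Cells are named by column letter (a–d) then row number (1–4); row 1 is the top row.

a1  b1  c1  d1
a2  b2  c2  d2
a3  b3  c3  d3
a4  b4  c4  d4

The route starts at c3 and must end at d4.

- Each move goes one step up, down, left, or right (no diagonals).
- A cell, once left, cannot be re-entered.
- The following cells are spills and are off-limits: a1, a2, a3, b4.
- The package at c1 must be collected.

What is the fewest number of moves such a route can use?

6

Any route passes through c1 somewhere between c3 and d4. Summing Manhattan distances along the two legs (c3 → c1 → d4) gives a lower bound of 2 + 4 = 6 moves.
A route of 6 moves achieves this: c3 → c2 → c1 → d1 → d2 → d3 → d4.
Since 6 matches the lower bound, it is optimal.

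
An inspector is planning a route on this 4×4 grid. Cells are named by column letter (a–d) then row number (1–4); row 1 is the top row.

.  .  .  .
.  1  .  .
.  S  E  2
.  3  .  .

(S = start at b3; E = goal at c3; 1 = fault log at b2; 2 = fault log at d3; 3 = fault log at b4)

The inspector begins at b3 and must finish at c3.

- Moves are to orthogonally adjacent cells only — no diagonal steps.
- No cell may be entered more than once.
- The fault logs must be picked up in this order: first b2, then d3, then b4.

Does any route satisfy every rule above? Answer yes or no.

Ignoring the required order, 24 revisit-free routes from b3 to c3 pass through all of b2, d3, and b4; the waypoint orders that occur are b4 → b2 → d3 (12); b2 → b4 → d3 (8); b4 → d3 → b2 (4) — never b2 → d3 → b4.

no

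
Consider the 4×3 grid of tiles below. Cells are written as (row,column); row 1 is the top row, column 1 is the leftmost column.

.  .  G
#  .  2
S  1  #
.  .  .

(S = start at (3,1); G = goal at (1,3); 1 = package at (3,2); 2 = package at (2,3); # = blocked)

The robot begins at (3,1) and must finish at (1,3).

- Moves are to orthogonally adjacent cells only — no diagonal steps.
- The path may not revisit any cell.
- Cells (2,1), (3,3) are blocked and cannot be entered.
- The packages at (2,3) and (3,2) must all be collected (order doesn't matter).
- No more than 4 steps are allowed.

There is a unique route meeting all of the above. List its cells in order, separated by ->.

The budget equals the shortest possible length, so every move has to be on a shortest route through the required cells.
Route from (3,1): right 1 to (3,2), up 1 to (2,2), right 1 to (2,3), up 1 to (1,3) — 4 moves in all.
Check: all required cells visited; 4 ≤ 4 moves.

(3,1) -> (3,2) -> (2,2) -> (2,3) -> (1,3)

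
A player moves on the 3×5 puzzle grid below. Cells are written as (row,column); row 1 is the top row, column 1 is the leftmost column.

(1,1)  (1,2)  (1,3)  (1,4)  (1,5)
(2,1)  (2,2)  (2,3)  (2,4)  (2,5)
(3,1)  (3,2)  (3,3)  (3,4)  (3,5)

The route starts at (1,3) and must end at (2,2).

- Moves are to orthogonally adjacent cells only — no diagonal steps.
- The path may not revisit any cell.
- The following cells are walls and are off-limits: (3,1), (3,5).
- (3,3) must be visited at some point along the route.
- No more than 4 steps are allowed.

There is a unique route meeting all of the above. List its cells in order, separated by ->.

(1,3) -> (2,3) -> (3,3) -> (3,2) -> (2,2)

The budget equals the shortest possible length, so every move has to be on a shortest route through the required cells.
Route from (1,3): 2× down (reaching (3,3)), left to (3,2), up to (2,2) — 4 moves in all.
Check: all required cells visited; 4 ≤ 4 moves.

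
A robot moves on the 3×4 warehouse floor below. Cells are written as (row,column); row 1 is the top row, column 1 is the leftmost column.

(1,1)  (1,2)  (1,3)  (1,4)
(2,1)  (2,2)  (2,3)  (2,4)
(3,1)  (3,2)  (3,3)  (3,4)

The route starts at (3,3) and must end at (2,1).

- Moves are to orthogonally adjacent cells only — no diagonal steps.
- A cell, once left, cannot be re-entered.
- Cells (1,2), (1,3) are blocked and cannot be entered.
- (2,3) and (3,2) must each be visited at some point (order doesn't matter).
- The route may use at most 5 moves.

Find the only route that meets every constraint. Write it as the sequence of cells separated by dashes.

(3,3) - (2,3) - (2,2) - (3,2) - (3,1) - (2,1)

The budget equals the shortest possible length, so every move has to be on a shortest route through the required cells.
Route from (3,3): up to (2,3), left to (2,2), down to (3,2), left to (3,1), up to (2,1) — 5 moves in all.
Check: all required cells visited; 5 ≤ 5 moves.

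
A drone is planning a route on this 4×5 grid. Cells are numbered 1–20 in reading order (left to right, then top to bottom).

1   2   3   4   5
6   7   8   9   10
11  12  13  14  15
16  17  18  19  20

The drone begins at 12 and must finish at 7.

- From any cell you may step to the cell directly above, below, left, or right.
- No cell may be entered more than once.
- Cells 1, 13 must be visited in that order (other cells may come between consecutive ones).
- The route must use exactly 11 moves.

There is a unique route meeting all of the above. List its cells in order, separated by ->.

12 -> 11 -> 6 -> 1 -> 2 -> 3 -> 4 -> 9 -> 14 -> 13 -> 8 -> 7

The waypoints must appear in the order 1, 13, with no cell reused.
Route from 12: left to 11, 2× up (reaching 1), 3× right (reaching 4), 2× down (reaching 14), left to 13, up to 8, left to 7 — 11 moves in all.
Check: order respected (1 at step 3, 13 at step 9); 11 moves as required.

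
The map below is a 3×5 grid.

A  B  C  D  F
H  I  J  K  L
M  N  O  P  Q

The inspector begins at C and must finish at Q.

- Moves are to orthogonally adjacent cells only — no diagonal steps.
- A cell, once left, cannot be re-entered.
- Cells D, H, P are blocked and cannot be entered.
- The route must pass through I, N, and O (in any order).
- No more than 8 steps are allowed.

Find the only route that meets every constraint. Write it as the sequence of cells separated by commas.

The 8-move cap with required stops at I, N, O leaves no slack for detours.
Route from C: left to B, 2× down (reaching N), right to O, up to J, 2× right (reaching L), down to Q — 8 moves in all.
Check: all required cells visited; 8 ≤ 8 moves.

C, B, I, N, O, J, K, L, Q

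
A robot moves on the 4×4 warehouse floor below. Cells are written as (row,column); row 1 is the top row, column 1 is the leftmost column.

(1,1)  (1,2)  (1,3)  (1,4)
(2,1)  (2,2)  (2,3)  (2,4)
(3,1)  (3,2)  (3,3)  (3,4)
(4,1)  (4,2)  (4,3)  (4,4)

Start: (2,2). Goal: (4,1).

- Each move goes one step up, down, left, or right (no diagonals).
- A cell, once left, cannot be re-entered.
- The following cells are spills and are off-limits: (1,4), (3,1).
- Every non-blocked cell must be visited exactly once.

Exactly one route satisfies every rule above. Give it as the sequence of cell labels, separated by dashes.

Need to visit all 14 open cells exactly once, starting at (2,2) and ending at (4,1).
Route from (2,2): left to (2,1), up to (1,1), 2× right (reaching (1,3)), down to (2,3), right to (2,4), 2× down (reaching (4,4)), left to (4,3), up to (3,3), left to (3,2), down to (4,2), left to (4,1) — 13 moves in all.
Check: all 14 open cells covered.

(2,2) - (2,1) - (1,1) - (1,2) - (1,3) - (2,3) - (2,4) - (3,4) - (4,4) - (4,3) - (3,3) - (3,2) - (4,2) - (4,1)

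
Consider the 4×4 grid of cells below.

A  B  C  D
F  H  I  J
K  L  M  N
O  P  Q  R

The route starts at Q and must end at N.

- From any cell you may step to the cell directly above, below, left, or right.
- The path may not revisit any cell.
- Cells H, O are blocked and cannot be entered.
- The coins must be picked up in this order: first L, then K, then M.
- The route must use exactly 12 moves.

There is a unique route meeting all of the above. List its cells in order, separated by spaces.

Q P L K F A B C D J I M N

The waypoints must appear in the order L, K, M, with no cell reused.
Route from Q: left 1 to P, up 1 to L, left 1 to K, up 2 to A, right 3 to D, down 1 to J, left 1 to I, down 1 to M, right 1 to N — 12 moves in all.
Check: order respected (L at step 2, K at step 3, M at step 11); 12 moves as required.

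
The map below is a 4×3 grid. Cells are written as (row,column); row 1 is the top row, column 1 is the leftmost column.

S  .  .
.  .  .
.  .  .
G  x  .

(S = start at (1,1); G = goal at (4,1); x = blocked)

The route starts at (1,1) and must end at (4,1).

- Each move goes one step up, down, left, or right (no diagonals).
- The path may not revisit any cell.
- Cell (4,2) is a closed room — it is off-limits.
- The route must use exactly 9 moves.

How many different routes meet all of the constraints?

2

Need simple routes of exactly 9 moves from (1,1) to (4,1) (Manhattan distance 3, so 3 moves are spent on a detour and 3 undoing it).
Enumerating: (1,1) (2,1) (2,2) (1,2) (1,3) (2,3) (3,3) (3,2) (3,1) (4,1) | (1,1) (1,2) (1,3) (2,3) (3,3) (3,2) (2,2) (2,1) (3,1) (4,1).
That gives 2 routes.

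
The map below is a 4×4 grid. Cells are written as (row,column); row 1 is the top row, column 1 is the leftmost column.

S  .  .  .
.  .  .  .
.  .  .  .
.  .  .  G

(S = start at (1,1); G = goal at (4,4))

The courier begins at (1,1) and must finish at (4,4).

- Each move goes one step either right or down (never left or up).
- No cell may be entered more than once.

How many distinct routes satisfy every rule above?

20

A right/down-only route from (1,1) to (4,4) makes exactly 3 down-moves and 3 right-moves in some order.
With no other constraints that would be C(6,3) = 20 routes.
That gives 20 routes.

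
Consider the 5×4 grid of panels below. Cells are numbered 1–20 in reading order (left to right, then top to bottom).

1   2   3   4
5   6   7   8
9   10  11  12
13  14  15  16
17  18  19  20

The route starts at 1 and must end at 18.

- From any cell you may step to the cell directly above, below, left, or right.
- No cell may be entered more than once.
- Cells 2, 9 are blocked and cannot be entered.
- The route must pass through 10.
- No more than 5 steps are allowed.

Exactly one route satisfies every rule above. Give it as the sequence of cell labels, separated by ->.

1 -> 5 -> 6 -> 10 -> 14 -> 18

The budget equals the shortest possible length, so every move has to be on a shortest route through the required cells.
Route from 1: down 1 to 5, right 1 to 6, down 3 to 18 — 5 moves in all.
Check: all required cells visited; 5 ≤ 5 moves.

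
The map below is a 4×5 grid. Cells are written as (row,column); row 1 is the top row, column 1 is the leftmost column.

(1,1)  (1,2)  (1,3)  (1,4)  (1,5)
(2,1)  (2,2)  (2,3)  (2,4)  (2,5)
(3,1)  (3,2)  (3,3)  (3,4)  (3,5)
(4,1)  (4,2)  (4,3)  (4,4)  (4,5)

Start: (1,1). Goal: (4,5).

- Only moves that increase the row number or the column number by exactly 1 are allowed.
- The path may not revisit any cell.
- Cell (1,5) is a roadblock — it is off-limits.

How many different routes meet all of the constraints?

34

A right/down-only route from (1,1) to (4,5) makes exactly 3 down-moves and 4 right-moves in some order.
With no other constraints that would be C(7,3) = 35 routes.
Subtract routes through each blocked cell (inclusion–exclusion for overlaps): − through (1,5): 1 → 34.
That gives 34 routes.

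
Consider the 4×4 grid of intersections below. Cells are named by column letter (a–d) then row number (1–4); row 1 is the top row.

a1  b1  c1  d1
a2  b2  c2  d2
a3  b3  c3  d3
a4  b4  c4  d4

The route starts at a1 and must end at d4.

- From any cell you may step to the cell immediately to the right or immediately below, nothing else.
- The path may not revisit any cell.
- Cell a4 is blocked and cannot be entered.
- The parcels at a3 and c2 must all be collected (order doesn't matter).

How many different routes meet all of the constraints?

A right/down-only route from a1 to d4 makes exactly 3 down-moves and 3 right-moves in some order.
With no other constraints that would be C(6,3) = 20 routes.
a3 is below but to the left of c2: going c2 → a3 would need a leftward move and a3 → c2 an upward move, so no right/down-only route can visit both required cells.
No route satisfies every constraint, so the count is 0.

0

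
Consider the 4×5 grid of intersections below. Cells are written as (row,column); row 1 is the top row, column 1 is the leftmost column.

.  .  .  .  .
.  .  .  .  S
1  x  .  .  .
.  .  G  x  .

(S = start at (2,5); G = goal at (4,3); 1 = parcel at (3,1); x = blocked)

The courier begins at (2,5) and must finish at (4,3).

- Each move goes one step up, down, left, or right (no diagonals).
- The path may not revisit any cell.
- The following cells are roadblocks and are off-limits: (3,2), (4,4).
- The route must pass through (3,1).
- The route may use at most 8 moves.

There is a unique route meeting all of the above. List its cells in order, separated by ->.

Any route must reach (3,1) and still end at (4,3) within 8 moves, so the order of the required stops is forced.
Route from (2,5): left 4 to (2,1), down 2 to (4,1), right 2 to (4,3) — 8 moves in all.
Check: all required cells visited; 8 ≤ 8 moves.

(2,5) -> (2,4) -> (2,3) -> (2,2) -> (2,1) -> (3,1) -> (4,1) -> (4,2) -> (4,3)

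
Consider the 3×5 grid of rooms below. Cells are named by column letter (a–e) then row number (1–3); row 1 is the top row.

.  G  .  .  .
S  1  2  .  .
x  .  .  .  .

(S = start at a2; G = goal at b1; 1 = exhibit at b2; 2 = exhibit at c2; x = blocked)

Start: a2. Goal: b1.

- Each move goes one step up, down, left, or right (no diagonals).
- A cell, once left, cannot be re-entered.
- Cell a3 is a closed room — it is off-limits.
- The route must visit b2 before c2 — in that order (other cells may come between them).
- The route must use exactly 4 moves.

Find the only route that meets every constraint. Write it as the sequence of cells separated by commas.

The waypoints must appear in the order b2, c2, with no cell reused.
Route from a2: 2× right (reaching c2), up to c1, left to b1 — 4 moves in all.
Check: order respected (1 at step 1, 2 at step 2); 4 moves as required.

a2, b2, c2, c1, b1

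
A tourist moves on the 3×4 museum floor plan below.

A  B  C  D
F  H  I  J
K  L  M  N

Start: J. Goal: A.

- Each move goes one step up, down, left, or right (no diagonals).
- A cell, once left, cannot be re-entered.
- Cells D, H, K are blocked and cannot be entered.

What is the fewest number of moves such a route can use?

4

The Manhattan distance from J to A is |2−1| + |4−1| = 4, so at least 4 moves are needed.
A route of 4 moves achieves this: J → I → C → B → A.
Since 4 matches the lower bound, it is optimal.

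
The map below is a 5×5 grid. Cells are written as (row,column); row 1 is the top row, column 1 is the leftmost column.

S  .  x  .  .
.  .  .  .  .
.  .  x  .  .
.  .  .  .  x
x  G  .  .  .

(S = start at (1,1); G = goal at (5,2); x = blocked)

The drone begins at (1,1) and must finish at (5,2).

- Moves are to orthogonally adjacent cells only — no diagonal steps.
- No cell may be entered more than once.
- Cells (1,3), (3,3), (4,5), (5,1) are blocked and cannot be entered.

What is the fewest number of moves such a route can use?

The Manhattan distance from (1,1) to (5,2) is |1−5| + |1−2| = 5, so at least 5 moves are needed.
A route of 5 moves achieves this: (1,1) → (2,1) → (3,1) → (4,1) → (4,2) → (5,2).
Since 5 matches the lower bound, it is optimal.

5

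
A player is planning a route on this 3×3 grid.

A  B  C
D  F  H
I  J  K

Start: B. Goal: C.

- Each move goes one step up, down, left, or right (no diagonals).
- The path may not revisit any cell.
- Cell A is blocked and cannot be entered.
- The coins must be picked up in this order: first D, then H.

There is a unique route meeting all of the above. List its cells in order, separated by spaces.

The waypoints must appear in the order D, H, with no cell reused.
Route from B: down 1 to F, left 1 to D, down 1 to I, right 2 to K, up 2 to C — 7 moves in all.
Check: order respected (D at step 2, H at step 6).

B F D I J K H C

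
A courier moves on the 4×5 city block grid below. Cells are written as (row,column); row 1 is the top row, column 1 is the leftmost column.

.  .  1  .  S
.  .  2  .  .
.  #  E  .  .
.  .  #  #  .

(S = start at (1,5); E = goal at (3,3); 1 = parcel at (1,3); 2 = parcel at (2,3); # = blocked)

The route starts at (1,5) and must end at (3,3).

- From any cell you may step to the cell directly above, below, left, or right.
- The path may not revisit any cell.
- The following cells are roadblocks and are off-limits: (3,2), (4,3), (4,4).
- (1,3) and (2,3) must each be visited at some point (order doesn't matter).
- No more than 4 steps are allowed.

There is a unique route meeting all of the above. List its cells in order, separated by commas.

Any route must reach (1,3) and (2,3) and still end at (3,3) within 4 moves, so the order of the required stops is forced.
Route from (1,5): left 2 to (1,3), down 2 to (3,3) — 4 moves in all.
Check: all required cells visited; 4 ≤ 4 moves.

(1,5), (1,4), (1,3), (2,3), (3,3)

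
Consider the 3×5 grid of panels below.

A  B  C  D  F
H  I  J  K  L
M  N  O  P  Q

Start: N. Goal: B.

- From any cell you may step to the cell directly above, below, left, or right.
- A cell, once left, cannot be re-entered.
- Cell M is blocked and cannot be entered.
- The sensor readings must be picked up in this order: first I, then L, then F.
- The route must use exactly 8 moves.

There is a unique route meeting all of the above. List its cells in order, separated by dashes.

N - I - J - K - L - F - D - C - B

The waypoints must appear in the order I, L, F, with no cell reused.
Route from N: up 1 to I, right 3 to L, up 1 to F, left 3 to B — 8 moves in all.
Check: order respected (I at step 1, L at step 4, F at step 5); 8 moves as required.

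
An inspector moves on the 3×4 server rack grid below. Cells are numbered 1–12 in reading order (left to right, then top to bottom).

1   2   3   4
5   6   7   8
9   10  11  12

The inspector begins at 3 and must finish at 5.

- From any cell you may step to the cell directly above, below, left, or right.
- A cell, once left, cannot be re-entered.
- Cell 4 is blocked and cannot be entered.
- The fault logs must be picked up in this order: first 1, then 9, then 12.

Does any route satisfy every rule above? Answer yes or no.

Even ignoring the required order, no revisit-free route from 3 to 5 manages to pass through all of 1, 9, and 12: branching out from 3, every path either misses one of them or, having collected them, can no longer reach 5 without re-entering a cell.

no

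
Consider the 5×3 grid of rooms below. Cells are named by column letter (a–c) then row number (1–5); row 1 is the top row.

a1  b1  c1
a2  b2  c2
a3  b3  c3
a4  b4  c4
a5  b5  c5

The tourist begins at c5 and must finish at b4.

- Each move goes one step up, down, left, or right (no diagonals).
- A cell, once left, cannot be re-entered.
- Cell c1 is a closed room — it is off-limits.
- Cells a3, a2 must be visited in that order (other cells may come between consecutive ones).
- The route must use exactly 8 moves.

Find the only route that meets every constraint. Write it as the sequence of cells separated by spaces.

The waypoints must appear in the order a3, a2, with no cell reused.
Route from c5: left 2 to a5, up 3 to a2, right 1 to b2, down 2 to b4 — 8 moves in all.
Check: order respected (a3 at step 4, a2 at step 5); 8 moves as required.

c5 b5 a5 a4 a3 a2 b2 b3 b4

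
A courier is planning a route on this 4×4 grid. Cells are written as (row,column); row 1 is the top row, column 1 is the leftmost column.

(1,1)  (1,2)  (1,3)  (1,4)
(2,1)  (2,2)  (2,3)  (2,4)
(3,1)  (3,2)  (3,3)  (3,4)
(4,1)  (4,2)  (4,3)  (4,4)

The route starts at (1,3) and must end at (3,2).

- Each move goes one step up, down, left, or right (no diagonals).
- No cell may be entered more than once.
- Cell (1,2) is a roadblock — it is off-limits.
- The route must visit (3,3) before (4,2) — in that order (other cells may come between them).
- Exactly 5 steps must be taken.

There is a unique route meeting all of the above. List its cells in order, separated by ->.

The waypoints must appear in the order (3,3), (4,2), with no cell reused.
Route from (1,3): down 3 to (4,3), left 1 to (4,2), up 1 to (3,2) — 5 moves in all.
Check: order respected ((3,3) at step 2, (4,2) at step 4); 5 moves as required.

(1,3) -> (2,3) -> (3,3) -> (4,3) -> (4,2) -> (3,2)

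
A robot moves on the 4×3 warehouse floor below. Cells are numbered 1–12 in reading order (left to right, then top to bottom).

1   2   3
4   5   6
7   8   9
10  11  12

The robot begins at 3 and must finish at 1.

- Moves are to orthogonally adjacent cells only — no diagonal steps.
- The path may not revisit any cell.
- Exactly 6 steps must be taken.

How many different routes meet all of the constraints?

5

Need simple routes of exactly 6 moves from 3 to 1 (Manhattan distance 2, so 2 moves are spent on a detour and 2 undoing it).
Enumerating: 3 6 9 8 5 2 1 | 3 6 9 8 5 4 1 | 3 6 9 8 7 4 1 | 3 6 5 8 7 4 1 | 3 2 5 8 7 4 1.
That gives 5 routes.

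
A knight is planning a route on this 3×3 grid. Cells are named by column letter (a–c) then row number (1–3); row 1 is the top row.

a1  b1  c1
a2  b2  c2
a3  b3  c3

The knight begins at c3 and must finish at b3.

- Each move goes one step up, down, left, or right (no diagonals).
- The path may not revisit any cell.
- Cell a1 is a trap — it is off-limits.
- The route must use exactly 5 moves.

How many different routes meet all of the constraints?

2

Need simple routes of exactly 5 moves from c3 to b3 (Manhattan distance 1, so 2 moves are spent on a detour and 2 undoing it).
Enumerating: c3 c2 c1 b1 b2 b3 | c3 c2 b2 a2 a3 b3.
That gives 2 routes.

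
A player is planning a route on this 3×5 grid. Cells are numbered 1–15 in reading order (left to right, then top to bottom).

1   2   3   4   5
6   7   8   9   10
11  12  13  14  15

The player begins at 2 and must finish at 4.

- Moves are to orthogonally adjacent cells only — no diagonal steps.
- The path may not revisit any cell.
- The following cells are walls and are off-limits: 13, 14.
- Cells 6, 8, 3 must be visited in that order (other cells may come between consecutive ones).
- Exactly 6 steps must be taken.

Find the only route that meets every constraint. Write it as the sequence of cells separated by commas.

2, 1, 6, 7, 8, 3, 4

The waypoints must appear in the order 6, 8, 3, with no cell reused.
Route from 2: left to 1, down to 6, 2× right (reaching 8), up to 3, right to 4 — 6 moves in all.
Check: order respected (6 at step 2, 8 at step 4, 3 at step 5); 6 moves as required.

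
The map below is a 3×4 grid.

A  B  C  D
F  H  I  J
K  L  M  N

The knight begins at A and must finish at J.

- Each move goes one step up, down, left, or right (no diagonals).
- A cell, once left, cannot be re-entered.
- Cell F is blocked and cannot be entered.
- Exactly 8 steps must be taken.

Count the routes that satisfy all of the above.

2

Need simple routes of exactly 8 moves from A to J (Manhattan distance 4, so 2 moves are spent on a detour and 2 undoing it).
Enumerating: A B H L M I C D J | A B C I H L M N J.
That gives 2 routes.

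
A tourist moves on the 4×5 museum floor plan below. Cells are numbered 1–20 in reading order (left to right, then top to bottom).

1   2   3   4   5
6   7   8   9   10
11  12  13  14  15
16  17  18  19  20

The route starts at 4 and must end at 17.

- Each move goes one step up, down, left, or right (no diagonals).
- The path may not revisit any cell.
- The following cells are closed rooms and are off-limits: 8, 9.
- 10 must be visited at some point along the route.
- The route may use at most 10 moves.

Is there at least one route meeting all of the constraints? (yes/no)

yes

One route that works: 4 → 5 → 10 → 15 → 20 → 19 → 18 → 17.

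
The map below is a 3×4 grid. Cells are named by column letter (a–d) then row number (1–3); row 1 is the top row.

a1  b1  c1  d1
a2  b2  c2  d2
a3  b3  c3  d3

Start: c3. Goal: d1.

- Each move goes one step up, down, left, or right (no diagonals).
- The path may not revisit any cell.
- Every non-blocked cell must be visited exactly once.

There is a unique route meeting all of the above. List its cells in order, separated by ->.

c3 -> d3 -> d2 -> c2 -> b2 -> b3 -> a3 -> a2 -> a1 -> b1 -> c1 -> d1

Need to visit all 12 open cells exactly once, starting at c3 and ending at d1.
Cell d3 has only two open neighbours (d2 and c3), so the path must pass straight through it: one of those is the cell it's entered from and the other is where it exits.
Route from c3: right to d3, up to d2, 2× left (reaching b2), down to b3, left to a3, 2× up (reaching a1), 3× right (reaching d1) — 11 moves in all.
Check: all 12 open cells covered.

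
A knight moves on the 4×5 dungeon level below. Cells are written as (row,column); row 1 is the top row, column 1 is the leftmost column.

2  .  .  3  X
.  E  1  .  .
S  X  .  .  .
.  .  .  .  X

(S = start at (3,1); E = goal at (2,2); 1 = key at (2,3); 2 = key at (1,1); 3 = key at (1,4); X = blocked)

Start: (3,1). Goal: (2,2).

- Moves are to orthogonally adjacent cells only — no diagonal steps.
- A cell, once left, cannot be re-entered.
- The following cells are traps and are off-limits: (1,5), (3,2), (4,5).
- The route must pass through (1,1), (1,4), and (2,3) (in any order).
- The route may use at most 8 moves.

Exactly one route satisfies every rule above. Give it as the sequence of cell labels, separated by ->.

The 8-move cap with required stops at (1,1), (1,4), (2,3) leaves no slack for detours.
Route from (3,1): up 2 to (1,1), right 3 to (1,4), down 1 to (2,4), left 2 to (2,2) — 8 moves in all.
Check: all required cells visited; 8 ≤ 8 moves.

(3,1) -> (2,1) -> (1,1) -> (1,2) -> (1,3) -> (1,4) -> (2,4) -> (2,3) -> (2,2)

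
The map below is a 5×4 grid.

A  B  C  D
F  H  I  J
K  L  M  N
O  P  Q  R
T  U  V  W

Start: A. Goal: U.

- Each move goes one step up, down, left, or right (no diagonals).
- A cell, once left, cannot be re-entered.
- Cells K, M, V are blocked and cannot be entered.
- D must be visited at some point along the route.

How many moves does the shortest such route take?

9

Any route passes through D somewhere between A and U. Summing Manhattan distances along the two legs (A → D → U) gives a lower bound of 3 + 6 = 9 moves.
A route of 9 moves achieves this: A → B → C → D → J → N → R → Q → P → U.
Since 9 matches the lower bound, it is optimal.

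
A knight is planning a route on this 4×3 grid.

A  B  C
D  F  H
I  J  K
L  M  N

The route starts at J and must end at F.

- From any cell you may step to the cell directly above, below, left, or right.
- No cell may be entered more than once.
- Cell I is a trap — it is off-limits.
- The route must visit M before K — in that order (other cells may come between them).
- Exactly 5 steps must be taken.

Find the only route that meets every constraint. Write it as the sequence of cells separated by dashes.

J - M - N - K - H - F

The waypoints must appear in the order M, K, with no cell reused.
Route from J: down 1 to M, right 1 to N, up 2 to H, left 1 to F — 5 moves in all.
Check: order respected (M at step 1, K at step 3); 5 moves as required.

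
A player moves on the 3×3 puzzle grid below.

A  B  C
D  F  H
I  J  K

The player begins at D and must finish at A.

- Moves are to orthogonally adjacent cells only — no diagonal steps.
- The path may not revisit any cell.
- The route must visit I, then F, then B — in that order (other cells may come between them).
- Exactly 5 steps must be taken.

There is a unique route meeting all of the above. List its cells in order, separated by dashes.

D - I - J - F - B - A

The waypoints must appear in the order I, F, B, with no cell reused.
Route from D: down 1 to I, right 1 to J, up 2 to B, left 1 to A — 5 moves in all.
Check: order respected (I at step 1, F at step 3, B at step 4); 5 moves as required.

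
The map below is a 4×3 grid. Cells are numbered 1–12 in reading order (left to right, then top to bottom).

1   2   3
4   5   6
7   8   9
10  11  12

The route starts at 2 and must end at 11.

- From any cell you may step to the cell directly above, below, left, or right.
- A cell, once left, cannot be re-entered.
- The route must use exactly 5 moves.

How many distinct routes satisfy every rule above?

12

Need simple routes of exactly 5 moves from 2 to 11 (Manhattan distance 3, so 1 moves are spent on a detour and 1 undoing it).
Branch systematically from the start, pruning whenever the remaining move budget drops below the Manhattan distance to 11 or differs from it in parity. Grouping the completions by first move — via 5: 6; via 1: 3; via 3: 3 — and summing: 6 + 3 + 3 = 12.
That gives 12 routes.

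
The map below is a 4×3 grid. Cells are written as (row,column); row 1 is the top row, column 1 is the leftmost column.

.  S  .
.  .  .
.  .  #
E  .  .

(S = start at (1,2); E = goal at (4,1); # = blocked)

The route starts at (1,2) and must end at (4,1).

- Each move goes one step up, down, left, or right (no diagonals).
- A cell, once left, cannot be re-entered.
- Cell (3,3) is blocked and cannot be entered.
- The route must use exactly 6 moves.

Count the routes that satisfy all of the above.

7

Need simple routes of exactly 6 moves from (1,2) to (4,1) (Manhattan distance 4, so 1 moves are spent on a detour and 1 undoing it).
Enumerating: (1,2) (2,2) (2,1) (3,1) (3,2) (4,2) (4,1) | (1,2) (1,1) (2,1) (3,1) (3,2) (4,2) (4,1) | (1,2) (1,1) (2,1) (2,2) (3,2) (4,2) (4,1) | (1,2) (1,1) (2,1) (2,2) (3,2) (3,1) (4,1) | (1,2) (1,3) (2,3) (2,2) (3,2) (4,2) (4,1) | (1,2) (1,3) (2,3) (2,2) (3,2) (3,1) (4,1) | (1,2) (1,3) (2,3) (2,2) (2,1) (3,1) (4,1).
That gives 7 routes.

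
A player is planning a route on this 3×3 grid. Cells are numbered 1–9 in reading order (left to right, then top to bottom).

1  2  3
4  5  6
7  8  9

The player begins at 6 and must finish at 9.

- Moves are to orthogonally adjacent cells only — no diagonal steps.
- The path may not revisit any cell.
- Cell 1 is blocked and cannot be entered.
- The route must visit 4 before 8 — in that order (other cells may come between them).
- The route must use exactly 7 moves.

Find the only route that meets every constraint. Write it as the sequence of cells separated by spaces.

The waypoints must appear in the order 4, 8, with no cell reused.
Route from 6: up 1 to 3, left 1 to 2, down 1 to 5, left 1 to 4, down 1 to 7, right 2 to 9 — 7 moves in all.
Check: order respected (4 at step 4, 8 at step 6); 7 moves as required.

6 3 2 5 4 7 8 9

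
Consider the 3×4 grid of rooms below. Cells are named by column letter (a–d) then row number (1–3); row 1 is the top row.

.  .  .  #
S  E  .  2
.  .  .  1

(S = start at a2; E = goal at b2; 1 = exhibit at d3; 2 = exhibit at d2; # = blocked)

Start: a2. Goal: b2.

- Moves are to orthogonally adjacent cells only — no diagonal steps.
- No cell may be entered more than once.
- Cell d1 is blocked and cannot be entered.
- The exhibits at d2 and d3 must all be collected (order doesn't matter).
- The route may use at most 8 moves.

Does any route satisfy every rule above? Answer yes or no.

One route that works: a2 → a3 → b3 → c3 → d3 → d2 → c2 → b2.

yes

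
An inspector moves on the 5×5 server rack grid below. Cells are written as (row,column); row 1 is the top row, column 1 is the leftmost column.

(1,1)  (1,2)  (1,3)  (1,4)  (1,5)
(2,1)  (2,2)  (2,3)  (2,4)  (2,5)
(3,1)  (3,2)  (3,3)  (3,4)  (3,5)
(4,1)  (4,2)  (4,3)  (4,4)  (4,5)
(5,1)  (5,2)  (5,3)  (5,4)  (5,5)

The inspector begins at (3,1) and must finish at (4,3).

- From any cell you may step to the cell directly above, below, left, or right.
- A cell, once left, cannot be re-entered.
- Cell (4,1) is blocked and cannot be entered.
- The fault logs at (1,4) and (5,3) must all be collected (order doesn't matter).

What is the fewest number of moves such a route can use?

Any route passes through (1,4) and (5,3) in some order between (3,1) and (4,3). Summing Manhattan distances along each leg and taking the cheapest ordering ((3,1) → (1,4) → (5,3) → (4,3)) gives a lower bound of 5 + 5 + 1 = 11 moves.
A route of 11 moves achieves this: (3,1) → (2,1) → (1,1) → (1,2) → (1,3) → (1,4) → (2,4) → (3,4) → (4,4) → (5,4) → (5,3) → (4,3).
Since 11 matches the lower bound, it is optimal.

11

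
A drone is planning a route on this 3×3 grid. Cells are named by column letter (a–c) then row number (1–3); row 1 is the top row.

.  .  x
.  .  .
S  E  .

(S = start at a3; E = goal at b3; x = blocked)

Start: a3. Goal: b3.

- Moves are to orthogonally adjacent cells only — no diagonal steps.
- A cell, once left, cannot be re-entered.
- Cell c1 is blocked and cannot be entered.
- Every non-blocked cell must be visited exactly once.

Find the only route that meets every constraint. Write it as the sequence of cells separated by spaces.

Need to visit all 8 open cells exactly once, starting at a3 and ending at b3.
Cell a1 has only two open neighbours (a2 and b1), so the path must pass straight through it: one of those is the cell it's entered from and the other is where it exits.
Route from a3: 2× up (reaching a1), right to b1, down to b2, right to c2, down to c3, left to b3 — 7 moves in all.
Check: all 8 open cells covered.

a3 a2 a1 b1 b2 c2 c3 b3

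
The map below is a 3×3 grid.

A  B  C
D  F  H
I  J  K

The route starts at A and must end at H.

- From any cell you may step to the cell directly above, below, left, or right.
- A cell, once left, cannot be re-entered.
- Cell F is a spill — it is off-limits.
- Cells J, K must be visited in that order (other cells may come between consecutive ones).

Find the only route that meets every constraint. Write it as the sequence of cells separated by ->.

The waypoints must appear in the order J, K, with no cell reused.
Route from A: down 2 to I, right 2 to K, up 1 to H — 5 moves in all.
Check: order respected (J at step 3, K at step 4).

A -> D -> I -> J -> K -> H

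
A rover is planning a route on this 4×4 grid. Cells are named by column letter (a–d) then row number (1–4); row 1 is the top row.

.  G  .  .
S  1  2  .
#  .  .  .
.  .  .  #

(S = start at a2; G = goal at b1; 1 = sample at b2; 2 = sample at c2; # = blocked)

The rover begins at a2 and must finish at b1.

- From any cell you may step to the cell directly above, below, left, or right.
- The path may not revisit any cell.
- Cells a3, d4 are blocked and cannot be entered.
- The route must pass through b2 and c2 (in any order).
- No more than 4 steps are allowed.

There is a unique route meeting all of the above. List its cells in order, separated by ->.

Any route must reach b2 and c2 and still end at b1 within 4 moves, so the order of the required stops is forced.
Route from a2: right 2 to c2, up 1 to c1, left 1 to b1 — 4 moves in all.
Check: all required cells visited; 4 ≤ 4 moves.

a2 -> b2 -> c2 -> c1 -> b1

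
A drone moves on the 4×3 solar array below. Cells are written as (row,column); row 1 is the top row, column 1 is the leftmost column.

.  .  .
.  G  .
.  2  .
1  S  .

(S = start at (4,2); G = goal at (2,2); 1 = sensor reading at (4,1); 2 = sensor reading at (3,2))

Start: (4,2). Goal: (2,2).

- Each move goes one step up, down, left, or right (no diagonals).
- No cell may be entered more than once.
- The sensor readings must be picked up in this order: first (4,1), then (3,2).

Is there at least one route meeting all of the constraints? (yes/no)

One route that works: (4,2) → (4,1) → (3,1) → (3,2) → (2,2).

yes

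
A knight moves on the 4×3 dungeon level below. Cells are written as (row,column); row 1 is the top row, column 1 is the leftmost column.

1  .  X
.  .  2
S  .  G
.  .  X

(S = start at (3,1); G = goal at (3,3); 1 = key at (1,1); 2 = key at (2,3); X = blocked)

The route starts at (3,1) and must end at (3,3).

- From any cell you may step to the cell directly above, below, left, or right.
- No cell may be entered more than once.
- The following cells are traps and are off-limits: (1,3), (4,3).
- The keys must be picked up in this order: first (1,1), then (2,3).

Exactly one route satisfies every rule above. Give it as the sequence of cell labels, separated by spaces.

(3,1) (2,1) (1,1) (1,2) (2,2) (2,3) (3,3)

The waypoints must appear in the order (1,1), (2,3), with no cell reused.
Route from (3,1): up 2 to (1,1), right 1 to (1,2), down 1 to (2,2), right 1 to (2,3), down 1 to (3,3) — 6 moves in all.
Check: order respected (1 at step 2, 2 at step 5).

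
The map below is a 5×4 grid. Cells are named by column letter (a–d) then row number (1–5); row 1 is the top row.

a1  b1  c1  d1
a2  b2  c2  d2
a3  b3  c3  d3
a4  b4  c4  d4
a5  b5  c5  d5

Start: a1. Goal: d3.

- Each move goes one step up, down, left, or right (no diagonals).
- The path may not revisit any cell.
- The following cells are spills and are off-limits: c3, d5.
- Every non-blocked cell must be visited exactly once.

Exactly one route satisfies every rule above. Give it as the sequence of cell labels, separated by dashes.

a1 - b1 - c1 - d1 - d2 - c2 - b2 - a2 - a3 - b3 - b4 - a4 - a5 - b5 - c5 - c4 - d4 - d3

Need to visit all 18 open cells exactly once, starting at a1 and ending at d3.
Cell d1 has only two open neighbours (d2 and c1), so the path must pass straight through it: one of those is the cell it's entered from and the other is where it exits.
Route from a1: right 3 to d1, down 1 to d2, left 3 to a2, down 1 to a3, right 1 to b3, down 1 to b4, left 1 to a4, down 1 to a5, right 2 to c5, up 1 to c4, right 1 to d4, up 1 to d3 — 17 moves in all.
Check: all 18 open cells covered.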